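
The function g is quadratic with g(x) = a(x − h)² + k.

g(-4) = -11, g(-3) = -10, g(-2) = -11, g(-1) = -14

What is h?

First differences 1, -1, -3; second difference -2 = 2a, so a = -1.
Expanding, the x-coefficient is −2ah = 2h; matching it to the data gives h = -3, and then k = -10.
So g(x) = -1(x + 3)² − 10.
Hence h = -3.

-3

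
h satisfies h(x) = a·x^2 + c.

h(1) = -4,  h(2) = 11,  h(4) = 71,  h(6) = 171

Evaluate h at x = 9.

396

From h(1) = -4 and h(2) = 11: 1a + c = -4 and 4a + c = 11.
Subtracting: 3a = 15, so a = 5; then c = -4 − 5·1 = -9.
So h(x) = 5x² − 9, and h(9) = 396.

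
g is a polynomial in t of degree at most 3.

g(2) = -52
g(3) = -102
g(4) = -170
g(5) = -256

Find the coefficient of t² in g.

-9

First differences: -50, -68, -86. Second differences: -18, -18.
Level-2 differences are constant, so g has degree 2.
Fitting a degree-2 polynomial gives g(t) = -9t² - 5t - 6.
The coefficient of t² is -9.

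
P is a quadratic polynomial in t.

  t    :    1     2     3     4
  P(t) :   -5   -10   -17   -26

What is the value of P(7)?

First differences: -5, -7, -9. Second differences: -2, -2.
Level-2 differences are constant, so P has degree 2.
Fitting a degree-2 polynomial gives P(t) = -t² - 2t - 2.
Then P(7) = -65.

-65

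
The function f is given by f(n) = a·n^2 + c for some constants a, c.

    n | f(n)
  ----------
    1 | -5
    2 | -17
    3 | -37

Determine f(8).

From f(1) = -5 and f(2) = -17: 1a + c = -5 and 4a + c = -17.
Subtracting: 3a = -12, so a = -4; then c = -5 − (-4)·1 = -1.
So f(n) = -4n² − 1, and f(8) = -257.

-257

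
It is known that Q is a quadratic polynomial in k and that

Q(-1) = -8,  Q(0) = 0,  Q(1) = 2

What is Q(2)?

-2

Write Q(k) = ak² + bk + c; the 3 given values yield a linear system in the 3 coefficients.
Solving, Q(k) = -3k² + 5k.
Then Q(2) = -2.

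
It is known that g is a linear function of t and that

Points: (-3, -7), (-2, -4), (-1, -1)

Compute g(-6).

Write g(t) = at + b; the 3 given values yield a linear system in the 2 coefficients.
Solving, g(t) = 3t + 2.
Then g(-6) = -16.

-16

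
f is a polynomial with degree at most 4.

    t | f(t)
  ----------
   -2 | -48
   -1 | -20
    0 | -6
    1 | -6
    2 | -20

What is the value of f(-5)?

Write f(t) = at^4 + bt³ + ct² + dt + e; the 5 given values yield a linear system in the 5 coefficients.
Solving, the top 2 coefficients vanish, and f(t) = -7t² + 7t - 6.
Then f(-5) = -216.

-216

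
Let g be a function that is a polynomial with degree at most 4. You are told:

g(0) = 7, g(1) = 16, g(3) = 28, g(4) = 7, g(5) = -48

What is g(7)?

-308

Write g(k) = ak^4 + bk³ + ck² + dk + e; the 5 given values yield a linear system in the 5 coefficients.
Solving, the leading coefficient vanishes, and g(k) = -2k³ + 7k² + 4k + 7.
Then g(7) = -308.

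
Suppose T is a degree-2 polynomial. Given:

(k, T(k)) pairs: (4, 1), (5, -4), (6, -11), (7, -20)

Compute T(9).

-44

First differences: -5, -7, -9. Second differences: -2, -2.
Level-2 differences are constant, so T has degree 2.
Fitting a degree-2 polynomial gives T(k) = -k² + 4k + 1.
Then T(9) = -44.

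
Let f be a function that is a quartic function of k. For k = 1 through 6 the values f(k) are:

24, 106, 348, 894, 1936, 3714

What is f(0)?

First differences: 82, 242, 546, 1042, 1778. Second differences: 160, 304, 496, 736. Third differences: 144, 192, 240. Fourth differences: 48, 48.
Level-4 differences are constant, so f has degree 4.
Fitting a degree-4 polynomial gives f(k) = 2k^4 + 4k³ + 6k² + 6k + 6.
The constant term is f(0) = 6.

6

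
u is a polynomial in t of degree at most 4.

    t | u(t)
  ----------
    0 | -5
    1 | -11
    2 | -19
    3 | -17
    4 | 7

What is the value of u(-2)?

First differences: -6, -8, 2, 24. Second differences: -2, 10, 22. Third differences: 12, 12.
Level-3 differences are constant, so u has degree 3.
Fitting a degree-3 polynomial gives u(t) = 2t³ - 7t² - t - 5.
Then u(-2) = -47.

-47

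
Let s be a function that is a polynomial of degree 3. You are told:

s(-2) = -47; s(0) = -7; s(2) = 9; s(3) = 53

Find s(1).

Write s(n) = an³ + bn² + cn + d; the 4 given values yield a linear system in the 4 coefficients.
Solving, s(n) = 3n³ - 3n² + 2n - 7.
Then s(1) = -5.

-5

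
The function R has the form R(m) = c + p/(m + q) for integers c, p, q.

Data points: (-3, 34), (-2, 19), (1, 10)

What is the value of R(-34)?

3

(R(m) − c)(m + q) = p for each data point; the three points give a linear system in c and q, then p follows.
Solving: c = 4, q = 4, p = 30, so R(m) = 4 + 30/(m + 4).
Then R(-34) = 4 + 30/(-30) = 3.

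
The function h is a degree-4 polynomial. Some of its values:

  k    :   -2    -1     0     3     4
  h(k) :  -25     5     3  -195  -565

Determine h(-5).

Write h(k) = ak^4 + bk³ + ck² + dk + e; the 5 given values yield a linear system in the 5 coefficients.
Solving, h(k) = -2k^4 - 2k² - 6k + 3.
Then h(-5) = -1267.

-1267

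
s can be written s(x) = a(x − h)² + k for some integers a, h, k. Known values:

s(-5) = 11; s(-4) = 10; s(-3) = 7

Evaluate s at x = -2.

2

First differences -1, -3; second difference -2 = 2a, so a = -1.
Expanding, the x-coefficient is −2ah = 2h; matching it to the data gives h = -5, and then k = 11.
So s(x) = -1(x + 5)² + 11.
s(-2) = -1·3² + 11 = 2.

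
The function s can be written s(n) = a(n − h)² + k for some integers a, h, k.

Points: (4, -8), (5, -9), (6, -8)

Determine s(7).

First differences -1, 1; second difference 2 = 2a, so a = 1.
Expanding, the n-coefficient is −2ah = -2h; matching it to the data gives h = 5, and then k = -9.
So s(n) = 1(n − 5)² − 9.
s(7) = 1·2² − 9 = -5.

-5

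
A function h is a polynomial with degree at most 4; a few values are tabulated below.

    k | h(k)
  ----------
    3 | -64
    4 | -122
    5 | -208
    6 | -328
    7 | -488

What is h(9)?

-952

First differences: -58, -86, -120, -160. Second differences: -28, -34, -40. Third differences: -6, -6.
Level-3 differences are constant, so h has degree 3.
Fitting a degree-3 polynomial gives h(k) = -k³ - 2k² - 7k + 2.
Then h(9) = -952.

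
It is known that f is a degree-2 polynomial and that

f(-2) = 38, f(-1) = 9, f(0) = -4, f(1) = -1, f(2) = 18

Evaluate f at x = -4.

Write f(x) = ax² + bx + c; the 5 given values yield a linear system in the 3 coefficients.
Solving, f(x) = 8x² - 5x - 4.
Then f(-4) = 144.

144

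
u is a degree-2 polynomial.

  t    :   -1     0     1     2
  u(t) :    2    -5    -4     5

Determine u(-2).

First differences: -7, 1, 9. Second differences: 8, 8.
Level-2 differences are constant, so u has degree 2.
Fitting a degree-2 polynomial gives u(t) = 4t² - 3t - 5.
Then u(-2) = 17.

17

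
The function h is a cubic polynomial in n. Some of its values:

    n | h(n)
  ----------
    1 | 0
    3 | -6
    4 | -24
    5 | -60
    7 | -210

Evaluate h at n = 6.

-120

Write h(n) = an³ + bn² + cn + d; the 5 given values yield a linear system in the 4 coefficients.
Solving, h(n) = -n³ + 3n² - 2n.
Then h(6) = -120.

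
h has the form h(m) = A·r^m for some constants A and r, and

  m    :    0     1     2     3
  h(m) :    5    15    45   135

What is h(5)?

Consecutive ratio: 15/5 = 3, and 45/15 = 3, so r = 3.
Then A·3^0 = 5 gives A = 5, and h(m) = 5·3^m.
h(5) = 5·3^5 = 1215.

1215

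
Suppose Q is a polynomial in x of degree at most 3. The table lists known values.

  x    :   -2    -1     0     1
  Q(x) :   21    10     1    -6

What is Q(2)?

First differences: -11, -9, -7. Second differences: 2, 2.
Level-2 differences are constant, so Q has degree 2.
Fitting a degree-2 polynomial gives Q(x) = x² - 8x + 1.
Then Q(2) = -11.

-11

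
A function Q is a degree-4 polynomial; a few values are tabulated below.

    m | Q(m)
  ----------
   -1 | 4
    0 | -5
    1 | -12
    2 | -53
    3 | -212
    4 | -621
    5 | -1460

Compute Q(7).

-5388

First differences: -9, -7, -41, -159, -409, -839. Second differences: 2, -34, -118, -250, -430. Third differences: -36, -84, -132, -180. Fourth differences: -48, -48, -48.
Level-4 differences are constant, so Q has degree 4.
Fitting a degree-4 polynomial gives Q(m) = -2m^4 - 2m³ + 3m² - 6m - 5.
Then Q(7) = -5388.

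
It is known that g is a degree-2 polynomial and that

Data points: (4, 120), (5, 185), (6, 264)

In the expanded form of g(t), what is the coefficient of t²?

Write g(t) = at² + bt + c; the 3 given values yield a linear system in the 3 coefficients.
Solving, g(t) = 7t² + 2t.
The coefficient of t² is 7.

7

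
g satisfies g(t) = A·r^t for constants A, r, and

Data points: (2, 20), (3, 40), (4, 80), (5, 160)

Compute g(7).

640

Consecutive ratio: 40/20 = 2, and 80/40 = 2, so r = 2.
Then A·2^2 = 20 gives A = 5, and g(t) = 5·2^t.
g(7) = 5·2^7 = 640.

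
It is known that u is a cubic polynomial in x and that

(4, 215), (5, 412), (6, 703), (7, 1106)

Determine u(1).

8

Write u(x) = ax³ + bx² + cx + d; the 4 given values yield a linear system in the 4 coefficients.
Solving, u(x) = 3x³ + 2x² - 4x + 7.
Then u(1) = 8.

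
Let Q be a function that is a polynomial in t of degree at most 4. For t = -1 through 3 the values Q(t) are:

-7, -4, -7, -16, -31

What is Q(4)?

-52

Write Q(t) = at^4 + bt³ + ct² + dt + e; the 5 given values yield a linear system in the 5 coefficients.
Solving, the top 2 coefficients vanish, and Q(t) = -3t² - 4.
Then Q(4) = -52.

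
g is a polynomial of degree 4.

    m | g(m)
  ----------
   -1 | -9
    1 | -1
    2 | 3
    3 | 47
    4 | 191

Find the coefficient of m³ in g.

Write g(m) = am^4 + bm³ + cm² + dm + e; the 5 given values yield a linear system in the 5 coefficients.
Solving, g(m) = m^4 - 5m² + 4m - 1.
The coefficient of m³ is 0.

0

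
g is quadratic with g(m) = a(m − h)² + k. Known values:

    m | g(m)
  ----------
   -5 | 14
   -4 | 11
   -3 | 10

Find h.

-3

First differences -3, -1; second difference 2 = 2a, so a = 1.
Expanding, the m-coefficient is −2ah = -2h; matching it to the data gives h = -3, and then k = 10.
So g(m) = 1(m + 3)² + 10.
Hence h = -3.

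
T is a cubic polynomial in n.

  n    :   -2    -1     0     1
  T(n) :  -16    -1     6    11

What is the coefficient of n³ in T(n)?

Write T(n) = an³ + bn² + cn + d; the 4 given values yield a linear system in the 4 coefficients.
Solving, T(n) = n³ - n² + 5n + 6.
The coefficient of n³ is 1.

1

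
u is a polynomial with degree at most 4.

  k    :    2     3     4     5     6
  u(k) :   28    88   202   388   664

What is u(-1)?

Write u(k) = ak^4 + bk³ + ck² + dk + e; the 5 given values yield a linear system in the 5 coefficients.
Solving, the leading coefficient vanishes, and u(k) = 3k³ + 3k - 2.
Then u(-1) = -8.

-8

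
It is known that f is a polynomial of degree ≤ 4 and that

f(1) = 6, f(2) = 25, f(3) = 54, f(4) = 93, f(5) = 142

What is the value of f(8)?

349

First differences: 19, 29, 39, 49. Second differences: 10, 10, 10.
Level-2 differences are constant, so f has degree 2.
Fitting a degree-2 polynomial gives f(t) = 5t² + 4t - 3.
Then f(8) = 349.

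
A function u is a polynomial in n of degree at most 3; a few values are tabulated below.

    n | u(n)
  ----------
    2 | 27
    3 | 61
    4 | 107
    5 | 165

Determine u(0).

-5

Write u(n) = an³ + bn² + cn + d; the 4 given values yield a linear system in the 4 coefficients.
Solving, the leading coefficient vanishes, and u(n) = 6n² + 4n - 5.
Then u(0) = -5.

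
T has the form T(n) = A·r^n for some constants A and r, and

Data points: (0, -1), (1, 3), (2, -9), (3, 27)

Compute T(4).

-81

Consecutive ratio: 3/(-1) = -3, and -9/3 = -3, so r = -3.
Then A·(-3)^0 = -1 gives A = -1, and T(n) = -1·(-3)^n.
T(4) = -1·(-3)^4 = -81.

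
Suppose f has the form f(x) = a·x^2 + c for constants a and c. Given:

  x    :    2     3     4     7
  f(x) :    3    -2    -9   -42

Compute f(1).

From f(2) = 3 and f(3) = -2: 4a + c = 3 and 9a + c = -2.
Subtracting: 5a = -5, so a = -1; then c = 3 − (-1)·4 = 7.
So f(x) = -1x² + 7, and f(1) = 6.

6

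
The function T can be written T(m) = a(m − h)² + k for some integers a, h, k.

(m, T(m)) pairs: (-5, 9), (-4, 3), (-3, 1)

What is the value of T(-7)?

First differences -6, -2; second difference 4 = 2a, so a = 2.
Expanding, the m-coefficient is −2ah = -4h; matching it to the data gives h = -3, and then k = 1.
So T(m) = 2(m + 3)² + 1.
T(-7) = 2·(-4)² + 1 = 33.

33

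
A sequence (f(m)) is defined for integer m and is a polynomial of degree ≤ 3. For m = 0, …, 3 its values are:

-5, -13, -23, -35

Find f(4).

-49

First differences: -8, -10, -12. Second differences: -2, -2.
Level-2 differences are constant, so f has degree 2.
Fitting a degree-2 polynomial gives f(m) = -m² - 7m - 5.
Then f(4) = -49.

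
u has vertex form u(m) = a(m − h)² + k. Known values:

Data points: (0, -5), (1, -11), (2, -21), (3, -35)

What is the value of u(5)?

-75

First differences -6, -10, -14; second difference -4 = 2a, so a = -2.
Expanding, the m-coefficient is −2ah = 4h; matching it to the data gives h = -1, and then k = -3.
So u(m) = -2(m + 1)² − 3.
u(5) = -2·6² − 3 = -75.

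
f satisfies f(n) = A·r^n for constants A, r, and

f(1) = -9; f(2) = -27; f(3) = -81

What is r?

3

Consecutive ratio: -27/(-9) = 3, and -81/(-27) = 3, so r = 3.
Then A·3^1 = -9 gives A = -3, and f(n) = -3·3^n.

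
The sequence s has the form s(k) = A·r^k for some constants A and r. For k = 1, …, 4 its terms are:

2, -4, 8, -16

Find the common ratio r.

Consecutive ratio: -4/2 = -2, and 8/(-4) = -2, so r = -2.
Then A·(-2)^1 = 2 gives A = -1, and s(k) = -1·(-2)^k.

-2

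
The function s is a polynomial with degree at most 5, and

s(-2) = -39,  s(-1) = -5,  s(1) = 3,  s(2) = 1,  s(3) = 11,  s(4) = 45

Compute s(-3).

-109

Write s(m) = am^5 + bm^4 + cm³ + dm² + em + p; the 6 given values yield a linear system in the 6 coefficients.
Solving, the top 2 coefficients vanish, and s(m) = 2m³ - 6m² + 2m + 5.
Then s(-3) = -109.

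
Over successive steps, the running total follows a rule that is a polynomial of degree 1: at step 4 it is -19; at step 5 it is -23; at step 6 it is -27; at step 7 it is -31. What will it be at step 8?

Write the value at k as f(k).
First differences: -4, -4, -4.
Level-1 differences are constant, so f has degree 1.
Fitting a degree-1 polynomial gives f(k) = -4k - 3.
Then f(8) = -35.

-35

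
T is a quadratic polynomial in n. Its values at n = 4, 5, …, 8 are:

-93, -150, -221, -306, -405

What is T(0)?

First differences: -57, -71, -85, -99. Second differences: -14, -14, -14.
Level-2 differences are constant, so T has degree 2.
Fitting a degree-2 polynomial gives T(n) = -7n² + 6n - 5.
The constant term is T(0) = -5.

-5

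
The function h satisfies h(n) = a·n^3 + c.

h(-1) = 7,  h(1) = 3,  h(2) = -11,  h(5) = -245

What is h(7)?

From h(-1) = 7 and h(1) = 3: -1a + c = 7 and 1a + c = 3.
Subtracting: 2a = -4, so a = -2; then c = 7 − (-2)·(-1) = 5.
So h(n) = -2n³ + 5, and h(7) = -681.

-681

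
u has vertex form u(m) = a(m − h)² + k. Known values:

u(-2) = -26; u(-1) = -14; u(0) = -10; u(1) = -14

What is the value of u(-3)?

-46

First differences 12, 4, -4; second difference -8 = 2a, so a = -4.
Expanding, the m-coefficient is −2ah = 8h; matching it to the data gives h = 0, and then k = -10.
So u(m) = -4(m + 0)² − 10.
u(-3) = -4·(-3)² − 10 = -46.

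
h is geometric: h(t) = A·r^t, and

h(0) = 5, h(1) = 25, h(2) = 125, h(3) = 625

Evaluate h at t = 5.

15625

Consecutive ratio: 25/5 = 5, and 125/25 = 5, so r = 5.
Then A·5^0 = 5 gives A = 5, and h(t) = 5·5^t.
h(5) = 5·5^5 = 15625.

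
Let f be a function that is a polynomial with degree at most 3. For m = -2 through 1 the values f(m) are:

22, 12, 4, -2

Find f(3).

First differences: -10, -8, -6. Second differences: 2, 2.
Level-2 differences are constant, so f has degree 2.
Fitting a degree-2 polynomial gives f(m) = m² - 7m + 4.
Then f(3) = -8.

-8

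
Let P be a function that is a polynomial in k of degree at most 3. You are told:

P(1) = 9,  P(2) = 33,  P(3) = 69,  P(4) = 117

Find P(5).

177

First differences: 24, 36, 48. Second differences: 12, 12.
Level-2 differences are constant, so P has degree 2.
Extending the table by one column gives the next first difference 60, so P(5) = 117 + 60 = 177.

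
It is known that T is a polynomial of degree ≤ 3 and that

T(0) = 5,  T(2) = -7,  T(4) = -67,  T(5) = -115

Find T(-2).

Write T(n) = an³ + bn² + cn + d; the 4 given values yield a linear system in the 4 coefficients.
Solving, the leading coefficient vanishes, and T(n) = -6n² + 6n + 5.
Then T(-2) = -31.

-31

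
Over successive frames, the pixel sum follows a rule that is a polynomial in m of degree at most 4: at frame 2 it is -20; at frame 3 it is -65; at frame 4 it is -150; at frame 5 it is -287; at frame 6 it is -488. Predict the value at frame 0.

Write the value at m as Q(m).
First differences: -45, -85, -137, -201. Second differences: -40, -52, -64. Third differences: -12, -12.
Level-3 differences are constant, so Q has degree 3.
Fitting a degree-3 polynomial gives Q(m) = -2m³ - 2m² + 3m - 2.
Then Q(0) = -2.

-2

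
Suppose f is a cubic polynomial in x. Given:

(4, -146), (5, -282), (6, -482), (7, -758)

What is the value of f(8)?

Write f(x) = ax³ + bx² + cx + d; the 4 given values yield a linear system in the 4 coefficients.
Solving, f(x) = -2x³ - 2x² + 4x - 2.
Then f(8) = -1122.

-1122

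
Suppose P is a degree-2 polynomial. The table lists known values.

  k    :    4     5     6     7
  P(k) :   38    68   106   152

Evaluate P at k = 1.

-4

Write P(k) = ak² + bk + c; the 4 given values yield a linear system in the 3 coefficients.
Solving, P(k) = 4k² - 6k - 2.
Then P(1) = -4.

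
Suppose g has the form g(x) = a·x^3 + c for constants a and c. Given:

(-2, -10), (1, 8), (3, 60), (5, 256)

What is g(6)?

From g(-2) = -10 and g(1) = 8: -8a + c = -10 and 1a + c = 8.
Subtracting: 9a = 18, so a = 2; then c = -10 − 2·(-8) = 6.
So g(x) = 2x³ + 6, and g(6) = 438.

438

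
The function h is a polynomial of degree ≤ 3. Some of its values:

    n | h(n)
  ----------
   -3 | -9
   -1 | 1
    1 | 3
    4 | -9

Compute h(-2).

Write h(n) = an³ + bn² + cn + d; the 4 given values yield a linear system in the 4 coefficients.
Solving, the leading coefficient vanishes, and h(n) = -n² + n + 3.
Then h(-2) = -3.

-3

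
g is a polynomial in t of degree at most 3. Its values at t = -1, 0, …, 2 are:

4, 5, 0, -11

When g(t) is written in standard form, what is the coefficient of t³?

0

First differences: 1, -5, -11. Second differences: -6, -6.
Level-2 differences are constant, so g has degree 2.
Fitting a degree-2 polynomial gives g(t) = -3t² - 2t + 5.
The coefficient of t³ is 0.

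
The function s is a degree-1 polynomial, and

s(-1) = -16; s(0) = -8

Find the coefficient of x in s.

8

Write s(x) = ax + b; the 2 given values yield a linear system in the 2 coefficients.
Solving, s(x) = 8x - 8.
The coefficient of x is 8.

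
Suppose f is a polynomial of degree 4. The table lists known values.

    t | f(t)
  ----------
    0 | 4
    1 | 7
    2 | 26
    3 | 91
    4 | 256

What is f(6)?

Write f(t) = at^4 + bt³ + ct² + dt + e; the 5 given values yield a linear system in the 5 coefficients.
Solving, f(t) = t^4 - t³ + 4t² - t + 4.
Then f(6) = 1222.

1222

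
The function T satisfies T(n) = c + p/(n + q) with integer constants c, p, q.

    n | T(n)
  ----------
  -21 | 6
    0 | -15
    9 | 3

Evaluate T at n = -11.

7

(T(n) − c)(n + q) = p for each data point; the three points give a linear system in c and q, then p follows.
Solving: c = 5, q = 1, p = -20, so T(n) = 5 − 20/(n + 1).
Then T(-11) = 5 − 20/(-10) = 7.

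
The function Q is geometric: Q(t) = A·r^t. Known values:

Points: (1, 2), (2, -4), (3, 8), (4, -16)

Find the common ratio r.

Consecutive ratio: -4/2 = -2, and 8/(-4) = -2, so r = -2.
Then A·(-2)^1 = 2 gives A = -1, and Q(t) = -1·(-2)^t.

-2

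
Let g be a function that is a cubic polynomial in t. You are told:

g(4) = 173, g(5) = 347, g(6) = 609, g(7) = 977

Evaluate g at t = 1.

-1

Write g(t) = at³ + bt² + ct + d; the 4 given values yield a linear system in the 4 coefficients.
Solving, g(t) = 3t³ - t² - 3.
Then g(1) = -1.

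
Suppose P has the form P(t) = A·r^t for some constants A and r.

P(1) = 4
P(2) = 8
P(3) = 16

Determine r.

2

Consecutive ratio: 8/4 = 2, and 16/8 = 2, so r = 2.
Then A·2^1 = 4 gives A = 2, and P(t) = 2·2^t.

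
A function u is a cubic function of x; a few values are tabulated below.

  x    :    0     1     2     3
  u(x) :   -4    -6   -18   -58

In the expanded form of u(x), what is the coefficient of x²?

Write u(x) = ax³ + bx² + cx + d; the 4 given values yield a linear system in the 4 coefficients.
Solving, u(x) = -3x³ + 4x² - 3x - 4.
The coefficient of x² is 4.

4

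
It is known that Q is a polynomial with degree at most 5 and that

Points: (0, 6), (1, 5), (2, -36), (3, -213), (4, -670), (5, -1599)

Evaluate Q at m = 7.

First differences: -1, -41, -177, -457, -929. Second differences: -40, -136, -280, -472. Third differences: -96, -144, -192. Fourth differences: -48, -48.
Level-4 differences are constant, so Q has degree 4.
Fitting a degree-4 polynomial gives Q(m) = -2m^4 - 4m³ + 6m² - m + 6.
Then Q(7) = -5881.

-5881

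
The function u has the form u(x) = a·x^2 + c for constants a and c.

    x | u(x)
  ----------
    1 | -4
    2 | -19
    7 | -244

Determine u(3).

-44

From u(1) = -4 and u(2) = -19: 1a + c = -4 and 4a + c = -19.
Subtracting: 3a = -15, so a = -5; then c = -4 − (-5)·1 = 1.
So u(x) = -5x² + 1, and u(3) = -44.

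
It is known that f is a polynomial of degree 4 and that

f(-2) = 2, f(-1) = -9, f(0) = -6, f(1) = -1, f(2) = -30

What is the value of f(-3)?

Write f(x) = ax^4 + bx³ + cx² + dx + e; the 5 given values yield a linear system in the 5 coefficients.
Solving, f(x) = -x^4 - 4x³ + 2x² + 8x - 6.
Then f(-3) = 15.

15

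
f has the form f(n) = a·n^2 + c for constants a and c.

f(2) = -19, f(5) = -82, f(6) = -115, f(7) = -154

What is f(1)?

-10

From f(2) = -19 and f(5) = -82: 4a + c = -19 and 25a + c = -82.
Subtracting: 21a = -63, so a = -3; then c = -19 − (-3)·4 = -7.
So f(n) = -3n² − 7, and f(1) = -10.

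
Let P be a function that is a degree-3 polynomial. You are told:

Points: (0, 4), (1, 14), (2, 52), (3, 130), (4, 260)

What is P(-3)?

22

First differences: 10, 38, 78, 130. Second differences: 28, 40, 52. Third differences: 12, 12.
Level-3 differences are constant, so P has degree 3.
Fitting a degree-3 polynomial gives P(n) = 2n³ + 8n² + 4.
Then P(-3) = 22.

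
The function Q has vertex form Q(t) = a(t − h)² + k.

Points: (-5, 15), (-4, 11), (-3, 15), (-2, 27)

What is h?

-4

First differences -4, 4, 12; second difference 8 = 2a, so a = 4.
Expanding, the t-coefficient is −2ah = -8h; matching it to the data gives h = -4, and then k = 11.
So Q(t) = 4(t + 4)² + 11.
Hence h = -4.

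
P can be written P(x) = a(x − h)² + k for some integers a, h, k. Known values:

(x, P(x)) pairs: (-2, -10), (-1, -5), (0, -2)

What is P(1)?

First differences 5, 3; second difference -2 = 2a, so a = -1.
Expanding, the x-coefficient is −2ah = 2h; matching it to the data gives h = 1, and then k = -1.
So P(x) = -1(x − 1)² − 1.
P(1) = -1·0² − 1 = -1.

-1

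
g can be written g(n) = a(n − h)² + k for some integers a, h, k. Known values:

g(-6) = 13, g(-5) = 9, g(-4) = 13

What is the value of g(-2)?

First differences -4, 4; second difference 8 = 2a, so a = 4.
Expanding, the n-coefficient is −2ah = -8h; matching it to the data gives h = -5, and then k = 9.
So g(n) = 4(n + 5)² + 9.
g(-2) = 4·3² + 9 = 45.

45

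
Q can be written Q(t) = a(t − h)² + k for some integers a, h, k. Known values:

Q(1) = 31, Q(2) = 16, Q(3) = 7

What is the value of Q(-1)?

First differences -15, -9; second difference 6 = 2a, so a = 3.
Expanding, the t-coefficient is −2ah = -6h; matching it to the data gives h = 4, and then k = 4.
So Q(t) = 3(t − 4)² + 4.
Q(-1) = 3·(-5)² + 4 = 79.

79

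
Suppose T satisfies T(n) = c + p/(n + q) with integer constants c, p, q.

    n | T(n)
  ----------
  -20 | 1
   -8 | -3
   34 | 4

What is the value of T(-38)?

(T(n) − c)(n + q) = p for each data point; the three points give a linear system in c and q, then p follows.
Solving: c = 3, q = 2, p = 36, so T(n) = 3 + 36/(n + 2).
Then T(-38) = 3 + 36/(-36) = 2.

2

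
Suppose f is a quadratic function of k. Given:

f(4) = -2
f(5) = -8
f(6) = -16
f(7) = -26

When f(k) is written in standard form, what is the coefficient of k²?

Write f(k) = ak² + bk + c; the 4 given values yield a linear system in the 3 coefficients.
Solving, f(k) = -k² + 3k + 2.
The coefficient of k² is -1.

-1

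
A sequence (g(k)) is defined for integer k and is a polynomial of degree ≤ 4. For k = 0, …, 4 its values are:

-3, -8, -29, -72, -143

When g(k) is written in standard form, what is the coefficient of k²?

Write g(k) = ak^4 + bk³ + ck² + dk + e; the 5 given values yield a linear system in the 5 coefficients.
Solving, the leading coefficient vanishes, and g(k) = -k³ - 5k² + k - 3.
The coefficient of k² is -5.

-5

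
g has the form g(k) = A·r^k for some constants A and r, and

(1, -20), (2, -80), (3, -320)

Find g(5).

-5120

Consecutive ratio: -80/(-20) = 4, and -320/(-80) = 4, so r = 4.
Then A·4^1 = -20 gives A = -5, and g(k) = -5·4^k.
g(5) = -5·4^5 = -5120.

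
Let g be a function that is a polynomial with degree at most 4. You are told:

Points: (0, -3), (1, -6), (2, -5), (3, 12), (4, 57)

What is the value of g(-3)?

-90

First differences: -3, 1, 17, 45. Second differences: 4, 16, 28. Third differences: 12, 12.
Level-3 differences are constant, so g has degree 3.
Fitting a degree-3 polynomial gives g(t) = 2t³ - 4t² - t - 3.
Then g(-3) = -90.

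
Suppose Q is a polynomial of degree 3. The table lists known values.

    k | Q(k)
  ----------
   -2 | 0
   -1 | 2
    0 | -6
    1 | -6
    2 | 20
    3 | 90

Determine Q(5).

434

Write Q(k) = ak³ + bk² + ck + d; the 6 given values yield a linear system in the 4 coefficients.
Solving, Q(k) = 3k³ + 4k² - 7k - 6.
Then Q(5) = 434.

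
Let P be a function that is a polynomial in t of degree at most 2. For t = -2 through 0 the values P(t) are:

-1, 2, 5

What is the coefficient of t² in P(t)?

0

First differences: 3, 3.
Level-1 differences are constant, so P has degree 1.
Fitting a degree-1 polynomial gives P(t) = 3t + 5.
The coefficient of t² is 0.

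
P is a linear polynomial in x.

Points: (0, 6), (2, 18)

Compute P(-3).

Write P(x) = ax + b; the 2 given values yield a linear system in the 2 coefficients.
Solving, P(x) = 6x + 6.
Then P(-3) = -12.

-12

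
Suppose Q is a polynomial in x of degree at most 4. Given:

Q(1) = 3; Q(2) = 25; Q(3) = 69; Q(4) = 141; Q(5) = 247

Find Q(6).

393

First differences: 22, 44, 72, 106. Second differences: 22, 28, 34. Third differences: 6, 6.
Level-3 differences are constant, so Q has degree 3.
Fitting a degree-3 polynomial gives Q(x) = x³ + 5x² - 3.
Then Q(6) = 393.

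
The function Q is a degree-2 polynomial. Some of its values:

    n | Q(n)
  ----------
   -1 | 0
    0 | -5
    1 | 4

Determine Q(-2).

Write Q(n) = an² + bn + c; the 3 given values yield a linear system in the 3 coefficients.
Solving, Q(n) = 7n² + 2n - 5.
Then Q(-2) = 19.

19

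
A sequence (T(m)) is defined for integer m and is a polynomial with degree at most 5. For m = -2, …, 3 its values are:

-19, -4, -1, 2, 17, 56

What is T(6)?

First differences: 15, 3, 3, 15, 39. Second differences: -12, 0, 12, 24. Third differences: 12, 12, 12.
Level-3 differences are constant, so T has degree 3.
Fitting a degree-3 polynomial gives T(m) = 2m³ + m - 1.
Then T(6) = 437.

437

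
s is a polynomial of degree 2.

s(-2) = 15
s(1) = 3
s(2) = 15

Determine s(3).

35

Write s(m) = am² + bm + c; the 3 given values yield a linear system in the 3 coefficients.
Solving, s(m) = 4m² - 1.
Then s(3) = 35.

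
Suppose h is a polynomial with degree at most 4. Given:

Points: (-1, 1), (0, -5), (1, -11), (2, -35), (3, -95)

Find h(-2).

25

First differences: -6, -6, -24, -60. Second differences: 0, -18, -36. Third differences: -18, -18.
Level-3 differences are constant, so h has degree 3.
Fitting a degree-3 polynomial gives h(n) = -3n³ - 3n - 5.
Then h(-2) = 25.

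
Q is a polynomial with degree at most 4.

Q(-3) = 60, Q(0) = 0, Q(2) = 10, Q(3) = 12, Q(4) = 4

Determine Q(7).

-140

Write Q(n) = an^4 + bn³ + cn² + dn + e; the 5 given values yield a linear system in the 5 coefficients.
Solving, the leading coefficient vanishes, and Q(n) = -n³ + 4n² + n.
Then Q(7) = -140.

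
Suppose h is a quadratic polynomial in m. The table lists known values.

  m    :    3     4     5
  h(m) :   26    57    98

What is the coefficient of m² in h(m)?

5

Write h(m) = am² + bm + c; the 3 given values yield a linear system in the 3 coefficients.
Solving, h(m) = 5m² - 4m - 7.
The coefficient of m² is 5.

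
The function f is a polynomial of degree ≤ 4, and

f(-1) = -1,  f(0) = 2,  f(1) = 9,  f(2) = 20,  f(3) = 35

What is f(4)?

First differences: 3, 7, 11, 15. Second differences: 4, 4, 4.
Level-2 differences are constant, so f has degree 2.
Extending the table by one column gives the next first difference 19, so f(4) = 35 + 19 = 54.

54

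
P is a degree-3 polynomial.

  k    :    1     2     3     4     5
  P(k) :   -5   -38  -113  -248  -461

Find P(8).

-1748

First differences: -33, -75, -135, -213. Second differences: -42, -60, -78. Third differences: -18, -18.
Level-3 differences are constant, so P has degree 3.
Fitting a degree-3 polynomial gives P(k) = -3k³ - 3k² - 3k + 4.
Then P(8) = -1748.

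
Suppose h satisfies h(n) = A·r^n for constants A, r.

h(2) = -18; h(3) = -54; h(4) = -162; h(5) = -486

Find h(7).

Consecutive ratio: -54/(-18) = 3, and -162/(-54) = 3, so r = 3.
Then A·3^2 = -18 gives A = -2, and h(n) = -2·3^n.
h(7) = -2·3^7 = -4374.

-4374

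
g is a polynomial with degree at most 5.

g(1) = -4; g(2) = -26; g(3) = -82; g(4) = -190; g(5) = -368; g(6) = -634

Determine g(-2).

First differences: -22, -56, -108, -178, -266. Second differences: -34, -52, -70, -88. Third differences: -18, -18, -18.
Level-3 differences are constant, so g has degree 3.
Fitting a degree-3 polynomial gives g(m) = -3m³ + m² - 4m + 2.
Then g(-2) = 38.

38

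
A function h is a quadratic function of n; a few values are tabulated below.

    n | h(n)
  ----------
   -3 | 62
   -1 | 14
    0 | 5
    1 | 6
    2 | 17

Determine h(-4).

101

Write h(n) = an² + bn + c; the 5 given values yield a linear system in the 3 coefficients.
Solving, h(n) = 5n² - 4n + 5.
Then h(-4) = 101.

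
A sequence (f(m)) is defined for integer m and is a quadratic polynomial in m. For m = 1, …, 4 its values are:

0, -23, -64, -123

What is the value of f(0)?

Write f(m) = am² + bm + c; the 4 given values yield a linear system in the 3 coefficients.
Solving, f(m) = -9m² + 4m + 5.
Then f(0) = 5.

5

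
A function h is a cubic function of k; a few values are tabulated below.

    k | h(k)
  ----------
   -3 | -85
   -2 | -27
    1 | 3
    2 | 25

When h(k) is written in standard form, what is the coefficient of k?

Write h(k) = ak³ + bk² + ck + d; the 4 given values yield a linear system in the 4 coefficients.
Solving, h(k) = 3k³ + k - 1.
The coefficient of k is 1.

1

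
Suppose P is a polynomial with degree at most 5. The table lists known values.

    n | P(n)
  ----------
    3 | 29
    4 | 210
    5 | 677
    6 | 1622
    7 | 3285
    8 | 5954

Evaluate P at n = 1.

-3

First differences: 181, 467, 945, 1663, 2669. Second differences: 286, 478, 718, 1006. Third differences: 192, 240, 288. Fourth differences: 48, 48.
Level-4 differences are constant, so P has degree 4.
Fitting a degree-4 polynomial gives P(n) = 2n^4 - 4n³ - 3n² + 2.
Then P(1) = -3.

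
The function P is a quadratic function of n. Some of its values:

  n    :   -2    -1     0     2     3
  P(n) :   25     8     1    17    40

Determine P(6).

169

Write P(n) = an² + bn + c; the 5 given values yield a linear system in the 3 coefficients.
Solving, P(n) = 5n² - 2n + 1.
Then P(6) = 169.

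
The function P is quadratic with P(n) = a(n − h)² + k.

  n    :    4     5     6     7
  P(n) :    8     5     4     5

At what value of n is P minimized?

6

First differences -3, -1, 1; second difference 2 = 2a, so a = 1.
Expanding, the n-coefficient is −2ah = -2h; matching it to the data gives h = 6, and then k = 4.
So P(n) = 1(n − 6)² + 4.
Hence h = 6.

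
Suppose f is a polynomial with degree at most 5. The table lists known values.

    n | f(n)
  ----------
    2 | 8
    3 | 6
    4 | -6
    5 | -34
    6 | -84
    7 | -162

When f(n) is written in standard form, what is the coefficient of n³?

First differences: -2, -12, -28, -50, -78. Second differences: -10, -16, -22, -28. Third differences: -6, -6, -6.
Level-3 differences are constant, so f has degree 3.
Fitting a degree-3 polynomial gives f(n) = -n³ + 4n² - 3n + 6.
The coefficient of n³ is -1.

-1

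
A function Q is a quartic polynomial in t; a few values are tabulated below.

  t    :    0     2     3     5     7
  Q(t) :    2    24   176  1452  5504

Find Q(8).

Write Q(t) = at^4 + bt³ + ct² + dt + e; the 5 given values yield a linear system in the 5 coefficients.
Solving, Q(t) = 2t^4 + 3t³ - 6t² - 5t + 2.
Then Q(8) = 9306.

9306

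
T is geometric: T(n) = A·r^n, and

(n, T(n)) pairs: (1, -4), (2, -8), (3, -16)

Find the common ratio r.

Consecutive ratio: -8/(-4) = 2, and -16/(-8) = 2, so r = 2.
Then A·2^1 = -4 gives A = -2, and T(n) = -2·2^n.

2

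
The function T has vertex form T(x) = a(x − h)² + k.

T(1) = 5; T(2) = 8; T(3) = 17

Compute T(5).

First differences 3, 9; second difference 6 = 2a, so a = 3.
Expanding, the x-coefficient is −2ah = -6h; matching it to the data gives h = 1, and then k = 5.
So T(x) = 3(x − 1)² + 5.
T(5) = 3·4² + 5 = 53.

53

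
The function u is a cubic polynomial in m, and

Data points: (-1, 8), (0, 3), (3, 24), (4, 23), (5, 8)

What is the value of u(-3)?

Write u(m) = am³ + bm² + cm + d; the 5 given values yield a linear system in the 4 coefficients.
Solving, u(m) = -m³ + 5m² + m + 3.
Then u(-3) = 72.

72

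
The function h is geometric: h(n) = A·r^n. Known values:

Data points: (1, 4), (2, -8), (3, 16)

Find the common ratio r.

-2

Consecutive ratio: -8/4 = -2, and 16/(-8) = -2, so r = -2.
Then A·(-2)^1 = 4 gives A = -2, and h(n) = -2·(-2)^n.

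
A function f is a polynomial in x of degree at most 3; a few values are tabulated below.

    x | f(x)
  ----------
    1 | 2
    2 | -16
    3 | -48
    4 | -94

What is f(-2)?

First differences: -18, -32, -46. Second differences: -14, -14.
Level-2 differences are constant, so f has degree 2.
Fitting a degree-2 polynomial gives f(x) = -7x² + 3x + 6.
Then f(-2) = -28.

-28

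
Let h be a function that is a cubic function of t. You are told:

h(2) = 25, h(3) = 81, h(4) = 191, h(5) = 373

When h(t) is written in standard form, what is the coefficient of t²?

0

Write h(t) = at³ + bt² + ct + d; the 4 given values yield a linear system in the 4 coefficients.
Solving, h(t) = 3t³ - t + 3.
The coefficient of t² is 0.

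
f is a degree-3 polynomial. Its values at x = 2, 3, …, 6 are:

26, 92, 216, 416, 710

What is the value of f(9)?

First differences: 66, 124, 200, 294. Second differences: 58, 76, 94. Third differences: 18, 18.
Level-3 differences are constant, so f has degree 3.
Fitting a degree-3 polynomial gives f(x) = 3x³ + 2x² - x - 4.
Then f(9) = 2336.

2336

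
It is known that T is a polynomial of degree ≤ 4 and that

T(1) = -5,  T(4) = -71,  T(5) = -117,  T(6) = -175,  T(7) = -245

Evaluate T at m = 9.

Write T(m) = am^4 + bm³ + cm² + dm + e; the 5 given values yield a linear system in the 5 coefficients.
Solving, the top 2 coefficients vanish, and T(m) = -6m² + 8m - 7.
Then T(9) = -421.

-421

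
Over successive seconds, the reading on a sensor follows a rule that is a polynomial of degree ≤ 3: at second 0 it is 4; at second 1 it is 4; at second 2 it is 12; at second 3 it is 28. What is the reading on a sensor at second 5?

84

Write the value at n as u(n).
First differences: 0, 8, 16. Second differences: 8, 8.
Level-2 differences are constant, so u has degree 2.
Fitting a degree-2 polynomial gives u(n) = 4n² - 4n + 4.
Then u(5) = 84.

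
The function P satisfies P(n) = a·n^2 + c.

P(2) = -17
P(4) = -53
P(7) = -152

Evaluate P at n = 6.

-113

From P(2) = -17 and P(4) = -53: 4a + c = -17 and 16a + c = -53.
Subtracting: 12a = -36, so a = -3; then c = -17 − (-3)·4 = -5.
So P(n) = -3n² − 5, and P(6) = -113.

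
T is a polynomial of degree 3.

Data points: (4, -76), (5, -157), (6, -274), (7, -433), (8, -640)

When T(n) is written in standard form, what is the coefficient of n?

First differences: -81, -117, -159, -207. Second differences: -36, -42, -48. Third differences: -6, -6.
Level-3 differences are constant, so T has degree 3.
Fitting a degree-3 polynomial gives T(n) = -n³ - 3n² + 7n + 8.
The coefficient of n is 7.

7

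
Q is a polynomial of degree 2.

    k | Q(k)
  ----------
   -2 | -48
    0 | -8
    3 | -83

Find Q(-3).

Write Q(k) = ak² + bk + c; the 3 given values yield a linear system in the 3 coefficients.
Solving, Q(k) = -9k² + 2k - 8.
Then Q(-3) = -95.

-95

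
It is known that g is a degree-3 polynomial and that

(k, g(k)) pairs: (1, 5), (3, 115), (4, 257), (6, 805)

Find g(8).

Write g(k) = ak³ + bk² + ck + d; the 4 given values yield a linear system in the 4 coefficients.
Solving, g(k) = 3k³ + 5k² - 4k + 1.
Then g(8) = 1825.

1825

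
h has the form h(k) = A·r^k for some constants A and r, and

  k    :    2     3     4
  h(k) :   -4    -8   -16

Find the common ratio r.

2

Consecutive ratio: -8/(-4) = 2, and -16/(-8) = 2, so r = 2.
Then A·2^2 = -4 gives A = -1, and h(k) = -1·2^k.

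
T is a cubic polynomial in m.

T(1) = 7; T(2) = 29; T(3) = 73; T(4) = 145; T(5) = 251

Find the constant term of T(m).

Write T(m) = am³ + bm² + cm + d; the 5 given values yield a linear system in the 4 coefficients.
Solving, T(m) = m³ + 5m² + 1.
The constant term is T(0) = 1.

1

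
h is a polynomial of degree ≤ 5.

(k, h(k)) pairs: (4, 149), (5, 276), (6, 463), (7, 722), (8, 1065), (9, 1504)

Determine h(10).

First differences: 127, 187, 259, 343, 439. Second differences: 60, 72, 84, 96. Third differences: 12, 12, 12.
Level-3 differences are constant, so h has degree 3.
Extending the table by one column gives the next first difference 547, so h(10) = 1504 + 547 = 2051.

2051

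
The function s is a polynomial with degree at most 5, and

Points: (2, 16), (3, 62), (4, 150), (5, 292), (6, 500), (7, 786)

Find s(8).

1162

First differences: 46, 88, 142, 208, 286. Second differences: 42, 54, 66, 78. Third differences: 12, 12, 12.
Level-3 differences are constant, so s has degree 3.
Extending the table by one column gives the next first difference 376, so s(8) = 786 + 376 = 1162.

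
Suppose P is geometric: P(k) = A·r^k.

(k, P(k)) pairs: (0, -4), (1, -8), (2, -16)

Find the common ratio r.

Consecutive ratio: -8/(-4) = 2, and -16/(-8) = 2, so r = 2.
Then A·2^0 = -4 gives A = -4, and P(k) = -4·2^k.

2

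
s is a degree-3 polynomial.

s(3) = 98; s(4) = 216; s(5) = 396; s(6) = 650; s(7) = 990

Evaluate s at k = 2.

Write s(k) = ak³ + bk² + ck + d; the 5 given values yield a linear system in the 4 coefficients.
Solving, s(k) = 2k³ + 7k² - 5k - 4.
Then s(2) = 30.

30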